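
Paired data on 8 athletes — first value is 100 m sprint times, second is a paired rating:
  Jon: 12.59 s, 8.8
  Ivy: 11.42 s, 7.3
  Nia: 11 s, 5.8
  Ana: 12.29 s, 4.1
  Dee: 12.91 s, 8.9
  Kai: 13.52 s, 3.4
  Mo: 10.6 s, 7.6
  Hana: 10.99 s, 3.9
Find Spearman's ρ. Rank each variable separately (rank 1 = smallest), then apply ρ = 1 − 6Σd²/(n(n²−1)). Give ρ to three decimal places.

0.024

Ranks of variable 1: 6, 4, 3, 5, 7, 8, 1, 2
Ranks of variable 2: 7, 5, 4, 3, 8, 1, 6, 2
d = r₁ − r₂: -1, -1, -1, 2, -1, 7, -5, 0
d²: 1, 1, 1, 4, 1, 49, 25, 0; Σd² = 82
ρ = 1 − 6·82/(8·63) = 1 − 492/504 = 0.024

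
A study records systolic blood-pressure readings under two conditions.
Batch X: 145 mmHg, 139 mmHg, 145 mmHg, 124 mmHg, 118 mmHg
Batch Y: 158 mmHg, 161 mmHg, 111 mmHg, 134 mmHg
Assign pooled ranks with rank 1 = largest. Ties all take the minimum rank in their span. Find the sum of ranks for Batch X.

26

Sorted (descending): 161, 158, 145, 145, 139, 134, 124, 118, 111
The 2 values of 145 occupy positions 3–4 → each gets rank 3.
Batch X values → pooled ranks: 145→3, 139→5, 145→3, 124→7, 118→8
Rank sum = 3 + 5 + 3 + 7 + 8 = 26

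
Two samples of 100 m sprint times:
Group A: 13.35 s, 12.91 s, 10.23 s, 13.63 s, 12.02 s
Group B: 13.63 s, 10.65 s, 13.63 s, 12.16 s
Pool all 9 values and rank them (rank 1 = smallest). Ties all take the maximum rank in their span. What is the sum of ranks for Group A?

Sorted (ascending): 10.23, 10.65, 12.02, 12.16, 12.91, 13.35, 13.63, 13.63, 13.63
The 3 values of 13.63 occupy positions 7–9 → each gets rank 9.
Group A values → pooled ranks: 13.35→6, 12.91→5, 10.23→1, 13.63→9, 12.02→3
Rank sum = 6 + 5 + 1 + 9 + 3 = 24

24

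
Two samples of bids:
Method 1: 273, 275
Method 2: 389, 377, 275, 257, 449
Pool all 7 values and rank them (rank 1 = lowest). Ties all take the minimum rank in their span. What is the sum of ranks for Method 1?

5

Sorted (ascending): 257, 273, 275, 275, 377, 389, 449
The 2 values of 275 occupy positions 3–4 → each gets rank 3.
Method 1 values → pooled ranks: 273→2, 275→3
Rank sum = 2 + 3 = 5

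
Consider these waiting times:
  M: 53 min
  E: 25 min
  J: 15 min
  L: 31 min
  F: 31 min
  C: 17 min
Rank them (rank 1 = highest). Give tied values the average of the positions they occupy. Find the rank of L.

2.5

Sorted (descending): 53, 31, 31, 25, 17, 15
The 2 values of 31 occupy positions 2–3 → average rank (2+3)/2 = 2.5.
L has value 31 min → rank 2.5.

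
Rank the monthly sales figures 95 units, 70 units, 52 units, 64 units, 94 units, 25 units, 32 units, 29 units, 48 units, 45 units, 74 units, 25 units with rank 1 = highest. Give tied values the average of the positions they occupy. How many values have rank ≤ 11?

Sorted (descending): 95, 94, 74, 70, 64, 52, 48, 45, 32, 29, 25, 25
The 2 values of 25 occupy positions 11–12 → average rank (11+12)/2 = 11.5.
Ranks ≤ 11: {1, 2, 3, 4, 5, 6, 7, 8, 9, 10} → 10 values.

10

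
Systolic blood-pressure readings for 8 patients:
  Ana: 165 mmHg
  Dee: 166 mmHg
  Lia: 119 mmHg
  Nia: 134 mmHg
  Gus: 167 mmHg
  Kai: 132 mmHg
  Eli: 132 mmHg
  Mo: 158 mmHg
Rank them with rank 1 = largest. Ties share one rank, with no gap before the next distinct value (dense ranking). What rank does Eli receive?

6

Sorted (descending): 167, 166, 165, 158, 134, 132, 132, 119
The 2 values of 132 share dense rank 6.
Remaining distinct values take the next consecutive integers.
Eli has value 132 mmHg → rank 6.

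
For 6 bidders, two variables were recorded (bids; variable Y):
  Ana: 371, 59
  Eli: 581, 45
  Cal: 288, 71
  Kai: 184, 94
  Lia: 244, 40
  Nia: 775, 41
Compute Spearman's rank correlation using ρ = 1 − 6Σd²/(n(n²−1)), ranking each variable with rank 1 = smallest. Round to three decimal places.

-0.429

Ranks of variable 1: 4, 5, 3, 1, 2, 6
Ranks of variable 2: 4, 3, 5, 6, 1, 2
d = r₁ − r₂: 0, 2, -2, -5, 1, 4
d²: 0, 4, 4, 25, 1, 16; Σd² = 50
ρ = 1 − 6·50/(6·35) = 1 − 300/210 = -0.429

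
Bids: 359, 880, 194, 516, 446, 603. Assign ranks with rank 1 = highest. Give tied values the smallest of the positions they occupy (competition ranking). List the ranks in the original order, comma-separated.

Sorted (descending): 880, 603, 516, 446, 359, 194
No ties — each value takes its position as its rank.

5, 1, 6, 3, 4, 2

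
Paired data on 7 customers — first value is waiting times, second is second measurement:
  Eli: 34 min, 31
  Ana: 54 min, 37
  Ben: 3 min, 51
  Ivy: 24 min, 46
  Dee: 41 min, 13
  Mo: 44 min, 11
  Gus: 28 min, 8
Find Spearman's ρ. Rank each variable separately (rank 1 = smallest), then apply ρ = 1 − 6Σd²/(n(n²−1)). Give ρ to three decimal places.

Ranks of variable 1: 4, 7, 1, 2, 5, 6, 3
Ranks of variable 2: 4, 5, 7, 6, 3, 2, 1
d = r₁ − r₂: 0, 2, -6, -4, 2, 4, 2
d²: 0, 4, 36, 16, 4, 16, 4; Σd² = 80
ρ = 1 − 6·80/(7·48) = 1 − 480/336 = -0.429

-0.429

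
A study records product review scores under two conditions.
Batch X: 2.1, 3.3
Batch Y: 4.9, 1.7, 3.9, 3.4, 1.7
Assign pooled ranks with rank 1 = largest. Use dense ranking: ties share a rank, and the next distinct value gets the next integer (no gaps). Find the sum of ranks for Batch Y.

Sorted (descending): 4.9, 3.9, 3.4, 3.3, 2.1, 1.7, 1.7
The 2 values of 1.7 share dense rank 6.
Remaining distinct values take the next consecutive integers.
Batch Y values → pooled ranks: 4.9→1, 1.7→6, 3.9→2, 3.4→3, 1.7→6
Rank sum = 1 + 6 + 2 + 3 + 6 = 18

18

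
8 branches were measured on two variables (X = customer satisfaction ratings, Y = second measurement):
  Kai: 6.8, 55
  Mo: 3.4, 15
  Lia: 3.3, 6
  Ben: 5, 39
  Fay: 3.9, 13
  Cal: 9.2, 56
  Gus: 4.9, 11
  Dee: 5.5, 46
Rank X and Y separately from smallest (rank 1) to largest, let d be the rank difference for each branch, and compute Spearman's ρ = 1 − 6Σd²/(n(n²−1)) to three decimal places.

Ranks of variable 1: 7, 2, 1, 5, 3, 8, 4, 6
Ranks of variable 2: 7, 4, 1, 5, 3, 8, 2, 6
d = r₁ − r₂: 0, -2, 0, 0, 0, 0, 2, 0
d²: 0, 4, 0, 0, 0, 0, 4, 0; Σd² = 8
ρ = 1 − 6·8/(8·63) = 1 − 48/504 = 0.905

0.905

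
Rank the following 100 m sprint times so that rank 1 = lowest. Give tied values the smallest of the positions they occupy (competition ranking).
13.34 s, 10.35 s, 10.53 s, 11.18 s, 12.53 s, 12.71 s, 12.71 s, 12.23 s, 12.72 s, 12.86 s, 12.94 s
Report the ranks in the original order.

11, 1, 2, 3, 5, 6, 6, 4, 8, 9, 10

Sorted (ascending): 10.35, 10.53, 11.18, 12.23, 12.53, 12.71, 12.71, 12.72, 12.86, 12.94, 13.34
The 2 values of 12.71 occupy positions 6–7 → each gets rank 6.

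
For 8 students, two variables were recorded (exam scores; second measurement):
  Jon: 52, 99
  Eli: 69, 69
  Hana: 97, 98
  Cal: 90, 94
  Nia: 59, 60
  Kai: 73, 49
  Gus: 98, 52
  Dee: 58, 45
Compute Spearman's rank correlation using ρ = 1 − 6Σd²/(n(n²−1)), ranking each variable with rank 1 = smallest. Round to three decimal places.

-0.024

Ranks of variable 1: 1, 4, 7, 6, 3, 5, 8, 2
Ranks of variable 2: 8, 5, 7, 6, 4, 2, 3, 1
d = r₁ − r₂: -7, -1, 0, 0, -1, 3, 5, 1
d²: 49, 1, 0, 0, 1, 9, 25, 1; Σd² = 86
ρ = 1 − 6·86/(8·63) = 1 − 516/504 = -0.024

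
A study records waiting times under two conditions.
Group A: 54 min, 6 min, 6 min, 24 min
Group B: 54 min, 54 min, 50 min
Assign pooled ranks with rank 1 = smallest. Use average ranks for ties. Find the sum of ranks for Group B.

16

Sorted (ascending): 6, 6, 24, 50, 54, 54, 54
The 2 values of 6 occupy positions 1–2 → average rank (1+2)/2 = 1.5.
The 3 values of 54 occupy positions 5–7 → average rank 6.
Group B values → pooled ranks: 54→6, 54→6, 50→4
Rank sum = 6 + 6 + 4 = 16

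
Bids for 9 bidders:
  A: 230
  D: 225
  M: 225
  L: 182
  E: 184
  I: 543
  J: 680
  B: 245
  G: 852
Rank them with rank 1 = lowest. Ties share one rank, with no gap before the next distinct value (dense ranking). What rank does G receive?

Sorted (ascending): 182, 184, 225, 225, 230, 245, 543, 680, 852
The 2 values of 225 share dense rank 3.
Remaining distinct values take the next consecutive integers.
G has value 852 → rank 8.

8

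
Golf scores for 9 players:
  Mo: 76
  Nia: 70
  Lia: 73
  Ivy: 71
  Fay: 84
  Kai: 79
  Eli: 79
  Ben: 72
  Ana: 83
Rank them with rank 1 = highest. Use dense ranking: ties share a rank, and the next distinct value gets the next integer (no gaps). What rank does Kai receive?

3

Sorted (descending): 84, 83, 79, 79, 76, 73, 72, 71, 70
The 2 values of 79 share dense rank 3.
Remaining distinct values take the next consecutive integers.
Kai has value 79 → rank 3.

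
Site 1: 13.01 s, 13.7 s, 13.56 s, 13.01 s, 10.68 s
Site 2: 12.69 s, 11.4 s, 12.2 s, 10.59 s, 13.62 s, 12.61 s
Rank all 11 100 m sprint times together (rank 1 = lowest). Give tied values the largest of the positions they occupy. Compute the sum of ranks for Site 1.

Sorted (ascending): 10.59, 10.68, 11.4, 12.2, 12.61, 12.69, 13.01, 13.01, 13.56, 13.62, 13.7
The 2 values of 13.01 occupy positions 7–8 → each gets rank 8.
Site 1 values → pooled ranks: 13.01→8, 13.7→11, 13.56→9, 13.01→8, 10.68→2
Rank sum = 8 + 11 + 9 + 8 + 2 = 38

38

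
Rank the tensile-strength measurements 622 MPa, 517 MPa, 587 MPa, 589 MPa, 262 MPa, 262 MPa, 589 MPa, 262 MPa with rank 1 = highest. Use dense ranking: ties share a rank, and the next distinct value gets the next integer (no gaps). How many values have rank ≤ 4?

Sorted (descending): 622, 589, 589, 587, 517, 262, 262, 262
The 2 values of 589 share dense rank 2.
The 3 values of 262 share dense rank 5.
Remaining distinct values take the next consecutive integers.
Ranks ≤ 4: {1, 2, 2, 3, 4} → 5 values.

5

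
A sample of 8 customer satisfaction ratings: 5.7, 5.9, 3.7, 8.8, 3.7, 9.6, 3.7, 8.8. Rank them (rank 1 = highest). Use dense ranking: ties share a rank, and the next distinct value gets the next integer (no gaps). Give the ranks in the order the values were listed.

Sorted (descending): 9.6, 8.8, 8.8, 5.9, 5.7, 3.7, 3.7, 3.7
The 2 values of 8.8 share dense rank 2.
The 3 values of 3.7 share dense rank 5.
Remaining distinct values take the next consecutive integers.

4, 3, 5, 2, 5, 1, 5, 2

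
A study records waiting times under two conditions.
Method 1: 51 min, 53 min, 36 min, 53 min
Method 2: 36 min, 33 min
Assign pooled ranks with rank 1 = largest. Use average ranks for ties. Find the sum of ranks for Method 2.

10.5

Sorted (descending): 53, 53, 51, 36, 36, 33
The 2 values of 53 occupy positions 1–2 → average rank (1+2)/2 = 1.5.
The 2 values of 36 occupy positions 4–5 → average rank (4+5)/2 = 4.5.
Method 2 values → pooled ranks: 36→4.5, 33→6
Rank sum = 4.5 + 6 = 10.5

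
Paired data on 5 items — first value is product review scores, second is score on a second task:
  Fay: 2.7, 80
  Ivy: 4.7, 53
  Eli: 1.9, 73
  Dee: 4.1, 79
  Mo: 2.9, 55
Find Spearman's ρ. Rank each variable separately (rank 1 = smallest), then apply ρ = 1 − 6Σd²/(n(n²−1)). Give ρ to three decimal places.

-0.500

Ranks of variable 1: 2, 5, 1, 4, 3
Ranks of variable 2: 5, 1, 3, 4, 2
d = r₁ − r₂: -3, 4, -2, 0, 1
d²: 9, 16, 4, 0, 1; Σd² = 30
ρ = 1 − 6·30/(5·24) = 1 − 180/120 = -0.500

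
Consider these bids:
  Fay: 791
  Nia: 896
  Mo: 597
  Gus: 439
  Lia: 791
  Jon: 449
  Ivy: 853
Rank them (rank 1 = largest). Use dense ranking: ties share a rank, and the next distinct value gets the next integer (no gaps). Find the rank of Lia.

Sorted (descending): 896, 853, 791, 791, 597, 449, 439
The 2 values of 791 share dense rank 3.
Remaining distinct values take the next consecutive integers.
Lia has value 791 → rank 3.

3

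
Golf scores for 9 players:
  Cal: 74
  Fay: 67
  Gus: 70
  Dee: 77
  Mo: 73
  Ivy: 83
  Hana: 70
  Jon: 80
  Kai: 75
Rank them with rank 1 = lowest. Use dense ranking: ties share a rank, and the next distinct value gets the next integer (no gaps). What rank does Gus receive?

2

Sorted (ascending): 67, 70, 70, 73, 74, 75, 77, 80, 83
The 2 values of 70 share dense rank 2.
Remaining distinct values take the next consecutive integers.
Gus has value 70 → rank 2.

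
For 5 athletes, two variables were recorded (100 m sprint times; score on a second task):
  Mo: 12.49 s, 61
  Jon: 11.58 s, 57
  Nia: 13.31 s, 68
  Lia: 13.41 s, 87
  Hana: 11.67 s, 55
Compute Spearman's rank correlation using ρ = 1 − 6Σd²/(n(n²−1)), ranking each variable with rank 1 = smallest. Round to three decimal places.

Ranks of variable 1: 3, 1, 4, 5, 2
Ranks of variable 2: 3, 2, 4, 5, 1
d = r₁ − r₂: 0, -1, 0, 0, 1
d²: 0, 1, 0, 0, 1; Σd² = 2
ρ = 1 − 6·2/(5·24) = 1 − 12/120 = 0.900

0.900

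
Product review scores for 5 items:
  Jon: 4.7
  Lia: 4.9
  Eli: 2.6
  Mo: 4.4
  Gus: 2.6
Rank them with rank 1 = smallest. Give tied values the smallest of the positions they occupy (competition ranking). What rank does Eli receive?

1

Sorted (ascending): 2.6, 2.6, 4.4, 4.7, 4.9
The 2 values of 2.6 occupy positions 1–2 → each gets rank 1.
Eli has value 2.6 → rank 1.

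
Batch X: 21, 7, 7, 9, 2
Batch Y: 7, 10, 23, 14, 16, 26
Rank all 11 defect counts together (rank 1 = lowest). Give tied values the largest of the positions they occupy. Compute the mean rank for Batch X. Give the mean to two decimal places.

Sorted (ascending): 2, 7, 7, 7, 9, 10, 14, 16, 21, 23, 26
The 3 values of 7 occupy positions 2–4 → each gets rank 4.
Batch X values → pooled ranks: 21→9, 7→4, 7→4, 9→5, 2→1
Mean rank = (9 + 4 + 4 + 5 + 1) / 5 = 4.60

4.60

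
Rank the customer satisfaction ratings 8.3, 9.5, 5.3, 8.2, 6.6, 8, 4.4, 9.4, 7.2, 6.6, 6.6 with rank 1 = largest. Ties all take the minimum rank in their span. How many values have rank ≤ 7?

9

Sorted (descending): 9.5, 9.4, 8.3, 8.2, 8, 7.2, 6.6, 6.6, 6.6, 5.3, 4.4
The 3 values of 6.6 occupy positions 7–9 → each gets rank 7.
Ranks ≤ 7: {1, 2, 3, 4, 5, 6, 7, 7, 7} → 9 values.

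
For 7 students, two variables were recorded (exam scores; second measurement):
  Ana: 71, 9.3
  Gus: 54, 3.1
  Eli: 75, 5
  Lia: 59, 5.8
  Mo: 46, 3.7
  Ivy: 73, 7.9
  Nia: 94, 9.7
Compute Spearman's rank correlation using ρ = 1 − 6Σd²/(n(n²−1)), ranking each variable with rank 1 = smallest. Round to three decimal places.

Ranks of variable 1: 4, 2, 6, 3, 1, 5, 7
Ranks of variable 2: 6, 1, 3, 4, 2, 5, 7
d = r₁ − r₂: -2, 1, 3, -1, -1, 0, 0
d²: 4, 1, 9, 1, 1, 0, 0; Σd² = 16
ρ = 1 − 6·16/(7·48) = 1 − 96/336 = 0.714

0.714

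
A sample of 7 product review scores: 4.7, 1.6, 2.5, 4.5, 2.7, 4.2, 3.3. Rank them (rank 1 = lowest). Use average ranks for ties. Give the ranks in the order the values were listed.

Sorted (ascending): 1.6, 2.5, 2.7, 3.3, 4.2, 4.5, 4.7
No ties — each value takes its position as its rank.

7, 1, 2, 6, 3, 5, 4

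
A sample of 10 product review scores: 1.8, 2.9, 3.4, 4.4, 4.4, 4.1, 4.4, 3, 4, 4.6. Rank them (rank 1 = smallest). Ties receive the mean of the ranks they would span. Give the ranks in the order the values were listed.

Sorted (ascending): 1.8, 2.9, 3, 3.4, 4, 4.1, 4.4, 4.4, 4.4, 4.6
The 3 values of 4.4 occupy positions 7–9 → average rank 8.

1, 2, 4, 8, 8, 6, 8, 3, 5, 10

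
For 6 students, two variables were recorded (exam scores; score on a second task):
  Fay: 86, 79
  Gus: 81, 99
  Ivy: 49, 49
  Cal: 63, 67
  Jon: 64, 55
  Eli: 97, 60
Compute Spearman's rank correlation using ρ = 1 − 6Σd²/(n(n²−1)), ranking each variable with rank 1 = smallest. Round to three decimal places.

0.486

Ranks of variable 1: 5, 4, 1, 2, 3, 6
Ranks of variable 2: 5, 6, 1, 4, 2, 3
d = r₁ − r₂: 0, -2, 0, -2, 1, 3
d²: 0, 4, 0, 4, 1, 9; Σd² = 18
ρ = 1 − 6·18/(6·35) = 1 − 108/210 = 0.486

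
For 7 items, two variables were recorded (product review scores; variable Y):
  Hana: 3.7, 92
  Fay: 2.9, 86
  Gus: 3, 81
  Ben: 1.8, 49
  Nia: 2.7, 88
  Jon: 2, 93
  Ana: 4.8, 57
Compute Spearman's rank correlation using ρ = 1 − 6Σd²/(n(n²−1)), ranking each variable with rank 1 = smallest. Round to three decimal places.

-0.036

Ranks of variable 1: 6, 4, 5, 1, 3, 2, 7
Ranks of variable 2: 6, 4, 3, 1, 5, 7, 2
d = r₁ − r₂: 0, 0, 2, 0, -2, -5, 5
d²: 0, 0, 4, 0, 4, 25, 25; Σd² = 58
ρ = 1 − 6·58/(7·48) = 1 − 348/336 = -0.036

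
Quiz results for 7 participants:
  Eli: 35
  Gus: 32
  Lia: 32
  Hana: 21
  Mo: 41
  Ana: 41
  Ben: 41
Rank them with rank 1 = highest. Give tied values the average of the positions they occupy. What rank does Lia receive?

Sorted (descending): 41, 41, 41, 35, 32, 32, 21
The 3 values of 41 occupy positions 1–3 → average rank 2.
The 2 values of 32 occupy positions 5–6 → average rank (5+6)/2 = 5.5.
Lia has value 32 → rank 5.5.

5.5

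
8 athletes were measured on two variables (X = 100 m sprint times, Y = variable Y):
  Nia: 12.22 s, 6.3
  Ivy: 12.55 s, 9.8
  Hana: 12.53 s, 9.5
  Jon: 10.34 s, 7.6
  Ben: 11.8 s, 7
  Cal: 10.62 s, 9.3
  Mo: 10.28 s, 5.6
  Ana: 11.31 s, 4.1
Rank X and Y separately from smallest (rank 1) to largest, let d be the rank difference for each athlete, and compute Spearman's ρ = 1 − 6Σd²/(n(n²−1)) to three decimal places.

Ranks of variable 1: 6, 8, 7, 2, 5, 3, 1, 4
Ranks of variable 2: 3, 8, 7, 5, 4, 6, 2, 1
d = r₁ − r₂: 3, 0, 0, -3, 1, -3, -1, 3
d²: 9, 0, 0, 9, 1, 9, 1, 9; Σd² = 38
ρ = 1 − 6·38/(8·63) = 1 − 228/504 = 0.548

0.548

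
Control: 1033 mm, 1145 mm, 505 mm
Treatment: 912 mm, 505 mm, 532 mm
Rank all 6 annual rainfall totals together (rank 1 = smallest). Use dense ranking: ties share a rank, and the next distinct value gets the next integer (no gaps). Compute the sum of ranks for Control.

Sorted (ascending): 505, 505, 532, 912, 1033, 1145
The 2 values of 505 share dense rank 1.
Remaining distinct values take the next consecutive integers.
Control values → pooled ranks: 1033→4, 1145→5, 505→1
Rank sum = 4 + 5 + 1 = 10

10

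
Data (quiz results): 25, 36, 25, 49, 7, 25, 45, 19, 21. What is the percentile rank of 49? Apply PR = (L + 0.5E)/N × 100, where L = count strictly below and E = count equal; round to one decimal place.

94.4

N = 9.
Strictly below 49: 8. Equal to 49: 1.
PR = (8 + 0.5·1)/9 × 100 = 94.4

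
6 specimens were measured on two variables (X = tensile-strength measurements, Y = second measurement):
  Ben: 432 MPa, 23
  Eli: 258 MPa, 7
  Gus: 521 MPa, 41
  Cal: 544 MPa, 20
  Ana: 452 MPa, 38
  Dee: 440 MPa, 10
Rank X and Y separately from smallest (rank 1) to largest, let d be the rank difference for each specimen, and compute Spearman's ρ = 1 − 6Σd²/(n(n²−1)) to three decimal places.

0.543

Ranks of variable 1: 2, 1, 5, 6, 4, 3
Ranks of variable 2: 4, 1, 6, 3, 5, 2
d = r₁ − r₂: -2, 0, -1, 3, -1, 1
d²: 4, 0, 1, 9, 1, 1; Σd² = 16
ρ = 1 − 6·16/(6·35) = 1 − 96/210 = 0.543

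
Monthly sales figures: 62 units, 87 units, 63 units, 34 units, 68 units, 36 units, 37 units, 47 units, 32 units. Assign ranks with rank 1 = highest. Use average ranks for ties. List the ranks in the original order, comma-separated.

4, 1, 3, 8, 2, 7, 6, 5, 9

Sorted (descending): 87, 68, 63, 62, 47, 37, 36, 34, 32
No ties — each value takes its position as its rank.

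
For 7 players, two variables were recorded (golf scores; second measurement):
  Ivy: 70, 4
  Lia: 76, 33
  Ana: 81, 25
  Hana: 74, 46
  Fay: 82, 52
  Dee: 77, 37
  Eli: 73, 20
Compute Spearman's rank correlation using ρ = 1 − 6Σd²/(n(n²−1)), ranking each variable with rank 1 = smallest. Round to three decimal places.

0.679

Ranks of variable 1: 1, 4, 6, 3, 7, 5, 2
Ranks of variable 2: 1, 4, 3, 6, 7, 5, 2
d = r₁ − r₂: 0, 0, 3, -3, 0, 0, 0
d²: 0, 0, 9, 9, 0, 0, 0; Σd² = 18
ρ = 1 − 6·18/(7·48) = 1 − 108/336 = 0.679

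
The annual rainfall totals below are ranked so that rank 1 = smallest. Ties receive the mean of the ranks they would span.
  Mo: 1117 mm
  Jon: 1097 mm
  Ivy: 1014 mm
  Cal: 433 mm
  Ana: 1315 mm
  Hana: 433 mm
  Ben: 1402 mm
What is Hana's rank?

1.5

Sorted (ascending): 433, 433, 1014, 1097, 1117, 1315, 1402
The 2 values of 433 occupy positions 1–2 → average rank (1+2)/2 = 1.5.
Hana has value 433 mm → rank 1.5.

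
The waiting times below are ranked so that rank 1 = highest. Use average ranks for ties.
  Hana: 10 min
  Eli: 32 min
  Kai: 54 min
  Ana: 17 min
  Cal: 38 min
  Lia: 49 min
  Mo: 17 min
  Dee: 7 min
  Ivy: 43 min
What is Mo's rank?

Sorted (descending): 54, 49, 43, 38, 32, 17, 17, 10, 7
The 2 values of 17 occupy positions 6–7 → average rank (6+7)/2 = 6.5.
Mo has value 17 min → rank 6.5.

6.5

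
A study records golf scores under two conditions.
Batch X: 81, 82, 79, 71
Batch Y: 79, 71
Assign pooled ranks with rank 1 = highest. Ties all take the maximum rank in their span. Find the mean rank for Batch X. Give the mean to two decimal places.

3.25

Sorted (descending): 82, 81, 79, 79, 71, 71
The 2 values of 79 occupy positions 3–4 → each gets rank 4.
The 2 values of 71 occupy positions 5–6 → each gets rank 6.
Batch X values → pooled ranks: 81→2, 82→1, 79→4, 71→6
Mean rank = (2 + 1 + 4 + 6) / 4 = 3.25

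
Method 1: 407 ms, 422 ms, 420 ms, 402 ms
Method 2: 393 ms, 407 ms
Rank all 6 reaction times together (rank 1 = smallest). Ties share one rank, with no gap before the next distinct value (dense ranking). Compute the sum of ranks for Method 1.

14

Sorted (ascending): 393, 402, 407, 407, 420, 422
The 2 values of 407 share dense rank 3.
Remaining distinct values take the next consecutive integers.
Method 1 values → pooled ranks: 407→3, 422→5, 420→4, 402→2
Rank sum = 3 + 5 + 4 + 2 = 14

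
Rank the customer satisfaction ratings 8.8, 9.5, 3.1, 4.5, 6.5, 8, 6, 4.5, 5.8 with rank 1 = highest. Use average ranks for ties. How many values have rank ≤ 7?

6

Sorted (descending): 9.5, 8.8, 8, 6.5, 6, 5.8, 4.5, 4.5, 3.1
The 2 values of 4.5 occupy positions 7–8 → average rank (7+8)/2 = 7.5.
Ranks ≤ 7: {1, 2, 3, 4, 5, 6} → 6 values.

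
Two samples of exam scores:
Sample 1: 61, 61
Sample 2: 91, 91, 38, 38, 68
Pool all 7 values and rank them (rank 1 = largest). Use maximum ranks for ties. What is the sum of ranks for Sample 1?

Sorted (descending): 91, 91, 68, 61, 61, 38, 38
The 2 values of 91 occupy positions 1–2 → each gets rank 2.
The 2 values of 61 occupy positions 4–5 → each gets rank 5.
The 2 values of 38 occupy positions 6–7 → each gets rank 7.
Sample 1 values → pooled ranks: 61→5, 61→5
Rank sum = 5 + 5 = 10

10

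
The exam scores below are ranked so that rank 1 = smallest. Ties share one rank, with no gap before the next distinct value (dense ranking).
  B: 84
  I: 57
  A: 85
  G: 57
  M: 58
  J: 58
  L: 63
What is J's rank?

Sorted (ascending): 57, 57, 58, 58, 63, 84, 85
The 2 values of 57 share dense rank 1.
The 2 values of 58 share dense rank 2.
Remaining distinct values take the next consecutive integers.
J has value 58 → rank 2.

2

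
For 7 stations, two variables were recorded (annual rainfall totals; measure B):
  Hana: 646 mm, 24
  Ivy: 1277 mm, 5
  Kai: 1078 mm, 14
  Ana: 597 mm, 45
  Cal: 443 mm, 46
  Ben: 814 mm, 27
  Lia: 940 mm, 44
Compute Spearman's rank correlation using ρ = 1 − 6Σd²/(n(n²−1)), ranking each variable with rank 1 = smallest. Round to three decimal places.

-0.857

Ranks of variable 1: 3, 7, 6, 2, 1, 4, 5
Ranks of variable 2: 3, 1, 2, 6, 7, 4, 5
d = r₁ − r₂: 0, 6, 4, -4, -6, 0, 0
d²: 0, 36, 16, 16, 36, 0, 0; Σd² = 104
ρ = 1 − 6·104/(7·48) = 1 − 624/336 = -0.857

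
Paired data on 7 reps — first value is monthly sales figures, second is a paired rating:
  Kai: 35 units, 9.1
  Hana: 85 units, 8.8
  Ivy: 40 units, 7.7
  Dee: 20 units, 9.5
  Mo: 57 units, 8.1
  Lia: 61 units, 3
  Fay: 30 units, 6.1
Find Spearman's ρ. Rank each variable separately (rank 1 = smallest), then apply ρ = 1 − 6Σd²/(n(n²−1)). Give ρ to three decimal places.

-0.357

Ranks of variable 1: 3, 7, 4, 1, 5, 6, 2
Ranks of variable 2: 6, 5, 3, 7, 4, 1, 2
d = r₁ − r₂: -3, 2, 1, -6, 1, 5, 0
d²: 9, 4, 1, 36, 1, 25, 0; Σd² = 76
ρ = 1 − 6·76/(7·48) = 1 − 456/336 = -0.357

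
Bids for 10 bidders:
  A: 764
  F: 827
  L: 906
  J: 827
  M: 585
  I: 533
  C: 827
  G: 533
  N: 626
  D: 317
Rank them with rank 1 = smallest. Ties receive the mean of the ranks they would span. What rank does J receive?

Sorted (ascending): 317, 533, 533, 585, 626, 764, 827, 827, 827, 906
The 2 values of 533 occupy positions 2–3 → average rank (2+3)/2 = 2.5.
The 3 values of 827 occupy positions 7–9 → average rank 8.
J has value 827 → rank 8.

8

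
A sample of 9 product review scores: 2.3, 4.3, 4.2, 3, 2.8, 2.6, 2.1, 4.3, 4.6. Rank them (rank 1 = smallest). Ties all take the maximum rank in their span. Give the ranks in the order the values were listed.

Sorted (ascending): 2.1, 2.3, 2.6, 2.8, 3, 4.2, 4.3, 4.3, 4.6
The 2 values of 4.3 occupy positions 7–8 → each gets rank 8.

2, 8, 6, 5, 4, 3, 1, 8, 9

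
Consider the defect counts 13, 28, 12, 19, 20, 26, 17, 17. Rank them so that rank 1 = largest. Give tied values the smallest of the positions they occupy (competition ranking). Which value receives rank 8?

Sorted (descending): 28, 26, 20, 19, 17, 17, 13, 12
The 2 values of 17 occupy positions 5–6 → each gets rank 5.
Rank 8 → value 12.

12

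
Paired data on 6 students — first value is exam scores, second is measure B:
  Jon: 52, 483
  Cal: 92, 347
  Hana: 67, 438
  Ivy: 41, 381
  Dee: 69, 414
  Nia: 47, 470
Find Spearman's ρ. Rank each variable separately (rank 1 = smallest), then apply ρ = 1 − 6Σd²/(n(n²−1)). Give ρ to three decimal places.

Ranks of variable 1: 3, 6, 4, 1, 5, 2
Ranks of variable 2: 6, 1, 4, 2, 3, 5
d = r₁ − r₂: -3, 5, 0, -1, 2, -3
d²: 9, 25, 0, 1, 4, 9; Σd² = 48
ρ = 1 − 6·48/(6·35) = 1 − 288/210 = -0.371

-0.371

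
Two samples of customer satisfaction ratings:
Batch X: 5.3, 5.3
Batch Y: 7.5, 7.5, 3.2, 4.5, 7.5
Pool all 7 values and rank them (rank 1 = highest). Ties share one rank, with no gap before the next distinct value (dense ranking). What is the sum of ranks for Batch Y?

10

Sorted (descending): 7.5, 7.5, 7.5, 5.3, 5.3, 4.5, 3.2
The 3 values of 7.5 share dense rank 1.
The 2 values of 5.3 share dense rank 2.
Remaining distinct values take the next consecutive integers.
Batch Y values → pooled ranks: 7.5→1, 7.5→1, 3.2→4, 4.5→3, 7.5→1
Rank sum = 1 + 1 + 4 + 3 + 1 = 10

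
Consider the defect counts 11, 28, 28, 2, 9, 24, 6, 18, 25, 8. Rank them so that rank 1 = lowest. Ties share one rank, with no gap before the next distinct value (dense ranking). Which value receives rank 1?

2

Sorted (ascending): 2, 6, 8, 9, 11, 18, 24, 25, 28, 28
The 2 values of 28 share dense rank 9.
Remaining distinct values take the next consecutive integers.
Rank 1 → value 2.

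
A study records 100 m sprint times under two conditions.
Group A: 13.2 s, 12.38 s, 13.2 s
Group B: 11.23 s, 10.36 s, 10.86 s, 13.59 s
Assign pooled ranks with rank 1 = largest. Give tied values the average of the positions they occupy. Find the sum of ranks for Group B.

Sorted (descending): 13.59, 13.2, 13.2, 12.38, 11.23, 10.86, 10.36
The 2 values of 13.2 occupy positions 2–3 → average rank (2+3)/2 = 2.5.
Group B values → pooled ranks: 11.23→5, 10.36→7, 10.86→6, 13.59→1
Rank sum = 5 + 7 + 6 + 1 = 19

19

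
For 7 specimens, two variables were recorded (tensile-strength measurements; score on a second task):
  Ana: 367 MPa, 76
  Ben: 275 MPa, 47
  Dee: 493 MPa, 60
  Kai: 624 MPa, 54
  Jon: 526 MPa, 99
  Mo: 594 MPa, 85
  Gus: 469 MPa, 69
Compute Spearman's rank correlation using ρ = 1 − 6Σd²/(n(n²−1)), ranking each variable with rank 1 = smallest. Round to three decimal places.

Ranks of variable 1: 2, 1, 4, 7, 5, 6, 3
Ranks of variable 2: 5, 1, 3, 2, 7, 6, 4
d = r₁ − r₂: -3, 0, 1, 5, -2, 0, -1
d²: 9, 0, 1, 25, 4, 0, 1; Σd² = 40
ρ = 1 − 6·40/(7·48) = 1 − 240/336 = 0.286

0.286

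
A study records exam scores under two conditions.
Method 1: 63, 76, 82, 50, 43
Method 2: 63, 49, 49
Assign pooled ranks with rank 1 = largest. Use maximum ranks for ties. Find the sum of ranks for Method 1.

Sorted (descending): 82, 76, 63, 63, 50, 49, 49, 43
The 2 values of 63 occupy positions 3–4 → each gets rank 4.
The 2 values of 49 occupy positions 6–7 → each gets rank 7.
Method 1 values → pooled ranks: 63→4, 76→2, 82→1, 50→5, 43→8
Rank sum = 4 + 2 + 1 + 5 + 8 = 20

20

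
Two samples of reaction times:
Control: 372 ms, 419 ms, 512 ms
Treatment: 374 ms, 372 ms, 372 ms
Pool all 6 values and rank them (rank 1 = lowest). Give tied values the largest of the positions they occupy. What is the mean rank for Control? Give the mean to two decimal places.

4.67

Sorted (ascending): 372, 372, 372, 374, 419, 512
The 3 values of 372 occupy positions 1–3 → each gets rank 3.
Control values → pooled ranks: 372→3, 419→5, 512→6
Mean rank = (3 + 5 + 6) / 3 = 4.67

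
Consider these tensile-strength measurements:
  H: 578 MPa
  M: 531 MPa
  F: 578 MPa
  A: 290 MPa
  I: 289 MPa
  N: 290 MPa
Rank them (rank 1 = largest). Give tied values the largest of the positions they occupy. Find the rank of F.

Sorted (descending): 578, 578, 531, 290, 290, 289
The 2 values of 578 occupy positions 1–2 → each gets rank 2.
The 2 values of 290 occupy positions 4–5 → each gets rank 5.
F has value 578 MPa → rank 2.

2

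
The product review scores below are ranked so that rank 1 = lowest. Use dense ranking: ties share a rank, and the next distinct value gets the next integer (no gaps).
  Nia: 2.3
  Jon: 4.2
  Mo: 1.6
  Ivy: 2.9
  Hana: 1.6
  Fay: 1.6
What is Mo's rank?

Sorted (ascending): 1.6, 1.6, 1.6, 2.3, 2.9, 4.2
The 3 values of 1.6 share dense rank 1.
Remaining distinct values take the next consecutive integers.
Mo has value 1.6 → rank 1.

1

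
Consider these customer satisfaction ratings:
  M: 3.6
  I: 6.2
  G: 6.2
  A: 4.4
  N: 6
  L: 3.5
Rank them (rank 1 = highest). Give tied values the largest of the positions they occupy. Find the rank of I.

Sorted (descending): 6.2, 6.2, 6, 4.4, 3.6, 3.5
The 2 values of 6.2 occupy positions 1–2 → each gets rank 2.
I has value 6.2 → rank 2.

2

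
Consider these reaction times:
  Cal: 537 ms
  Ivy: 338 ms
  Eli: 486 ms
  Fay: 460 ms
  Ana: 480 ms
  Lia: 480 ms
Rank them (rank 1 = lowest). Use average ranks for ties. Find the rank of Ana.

3.5

Sorted (ascending): 338, 460, 480, 480, 486, 537
The 2 values of 480 occupy positions 3–4 → average rank (3+4)/2 = 3.5.
Ana has value 480 ms → rank 3.5.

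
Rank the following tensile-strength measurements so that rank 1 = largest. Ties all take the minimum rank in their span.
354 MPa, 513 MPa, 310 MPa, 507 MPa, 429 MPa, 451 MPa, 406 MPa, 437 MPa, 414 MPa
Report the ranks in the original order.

Sorted (descending): 513, 507, 451, 437, 429, 414, 406, 354, 310
No ties — each value takes its position as its rank.

8, 1, 9, 2, 5, 3, 7, 4, 6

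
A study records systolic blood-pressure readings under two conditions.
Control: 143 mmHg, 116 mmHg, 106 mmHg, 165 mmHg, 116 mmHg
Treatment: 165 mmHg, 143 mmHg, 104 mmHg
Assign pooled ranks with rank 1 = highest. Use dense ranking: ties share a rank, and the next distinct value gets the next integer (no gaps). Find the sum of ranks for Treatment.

8

Sorted (descending): 165, 165, 143, 143, 116, 116, 106, 104
The 2 values of 165 share dense rank 1.
The 2 values of 143 share dense rank 2.
The 2 values of 116 share dense rank 3.
Remaining distinct values take the next consecutive integers.
Treatment values → pooled ranks: 165→1, 143→2, 104→5
Rank sum = 1 + 2 + 5 = 8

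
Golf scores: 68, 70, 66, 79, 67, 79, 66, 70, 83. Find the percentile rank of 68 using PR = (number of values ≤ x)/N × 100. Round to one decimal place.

N = 9.
Strictly below 68: 3. Equal to 68: 1.
PR = 4/9 × 100 = 44.4

44.4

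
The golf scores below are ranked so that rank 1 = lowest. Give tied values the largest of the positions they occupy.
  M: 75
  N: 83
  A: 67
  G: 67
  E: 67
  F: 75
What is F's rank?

5

Sorted (ascending): 67, 67, 67, 75, 75, 83
The 3 values of 67 occupy positions 1–3 → each gets rank 3.
The 2 values of 75 occupy positions 4–5 → each gets rank 5.
F has value 75 → rank 5.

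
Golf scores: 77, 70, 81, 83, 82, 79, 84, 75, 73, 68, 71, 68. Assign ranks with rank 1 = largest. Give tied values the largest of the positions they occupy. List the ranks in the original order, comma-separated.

6, 10, 4, 2, 3, 5, 1, 7, 8, 12, 9, 12

Sorted (descending): 84, 83, 82, 81, 79, 77, 75, 73, 71, 70, 68, 68
The 2 values of 68 occupy positions 11–12 → each gets rank 12.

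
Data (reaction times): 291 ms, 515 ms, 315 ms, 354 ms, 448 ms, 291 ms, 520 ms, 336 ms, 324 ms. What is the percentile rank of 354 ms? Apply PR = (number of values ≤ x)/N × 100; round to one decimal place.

66.7

N = 9.
Strictly below 354: 5. Equal to 354: 1.
PR = 6/9 × 100 = 66.7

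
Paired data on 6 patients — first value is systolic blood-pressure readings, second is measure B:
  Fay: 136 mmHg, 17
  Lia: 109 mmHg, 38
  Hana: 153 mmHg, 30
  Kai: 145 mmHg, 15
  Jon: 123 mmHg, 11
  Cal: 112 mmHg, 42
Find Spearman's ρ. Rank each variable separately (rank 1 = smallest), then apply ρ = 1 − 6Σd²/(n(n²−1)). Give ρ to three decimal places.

Ranks of variable 1: 4, 1, 6, 5, 3, 2
Ranks of variable 2: 3, 5, 4, 2, 1, 6
d = r₁ − r₂: 1, -4, 2, 3, 2, -4
d²: 1, 16, 4, 9, 4, 16; Σd² = 50
ρ = 1 − 6·50/(6·35) = 1 − 300/210 = -0.429

-0.429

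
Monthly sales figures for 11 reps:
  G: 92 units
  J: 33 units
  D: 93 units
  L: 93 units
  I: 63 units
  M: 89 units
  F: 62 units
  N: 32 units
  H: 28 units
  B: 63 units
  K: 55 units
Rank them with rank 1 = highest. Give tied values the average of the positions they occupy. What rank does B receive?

Sorted (descending): 93, 93, 92, 89, 63, 63, 62, 55, 33, 32, 28
The 2 values of 93 occupy positions 1–2 → average rank (1+2)/2 = 1.5.
The 2 values of 63 occupy positions 5–6 → average rank (5+6)/2 = 5.5.
B has value 63 units → rank 5.5.

5.5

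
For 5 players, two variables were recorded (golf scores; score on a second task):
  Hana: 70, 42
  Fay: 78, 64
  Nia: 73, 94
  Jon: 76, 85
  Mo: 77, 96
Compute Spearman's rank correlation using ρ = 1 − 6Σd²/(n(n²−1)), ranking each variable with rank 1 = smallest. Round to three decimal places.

0.300

Ranks of variable 1: 1, 5, 2, 3, 4
Ranks of variable 2: 1, 2, 4, 3, 5
d = r₁ − r₂: 0, 3, -2, 0, -1
d²: 0, 9, 4, 0, 1; Σd² = 14
ρ = 1 − 6·14/(5·24) = 1 − 84/120 = 0.300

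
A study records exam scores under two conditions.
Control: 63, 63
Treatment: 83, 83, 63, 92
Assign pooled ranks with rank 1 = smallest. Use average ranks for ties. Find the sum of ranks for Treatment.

Sorted (ascending): 63, 63, 63, 83, 83, 92
The 3 values of 63 occupy positions 1–3 → average rank 2.
The 2 values of 83 occupy positions 4–5 → average rank (4+5)/2 = 4.5.
Treatment values → pooled ranks: 83→4.5, 83→4.5, 63→2, 92→6
Rank sum = 4.5 + 4.5 + 2 + 6 = 17

17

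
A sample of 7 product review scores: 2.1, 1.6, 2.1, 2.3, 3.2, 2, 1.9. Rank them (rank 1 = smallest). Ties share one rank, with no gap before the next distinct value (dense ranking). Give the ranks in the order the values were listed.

Sorted (ascending): 1.6, 1.9, 2, 2.1, 2.1, 2.3, 3.2
The 2 values of 2.1 share dense rank 4.
Remaining distinct values take the next consecutive integers.

4, 1, 4, 5, 6, 3, 2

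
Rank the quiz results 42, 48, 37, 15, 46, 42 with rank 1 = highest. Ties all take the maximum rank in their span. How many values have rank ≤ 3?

Sorted (descending): 48, 46, 42, 42, 37, 15
The 2 values of 42 occupy positions 3–4 → each gets rank 4.
Ranks ≤ 3: {1, 2} → 2 values.

2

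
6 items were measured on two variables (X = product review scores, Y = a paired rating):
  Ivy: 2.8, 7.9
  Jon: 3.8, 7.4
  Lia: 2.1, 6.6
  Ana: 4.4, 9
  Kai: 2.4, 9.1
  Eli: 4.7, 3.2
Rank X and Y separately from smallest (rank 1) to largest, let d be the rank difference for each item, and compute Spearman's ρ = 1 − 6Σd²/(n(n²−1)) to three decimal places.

-0.257

Ranks of variable 1: 3, 4, 1, 5, 2, 6
Ranks of variable 2: 4, 3, 2, 5, 6, 1
d = r₁ − r₂: -1, 1, -1, 0, -4, 5
d²: 1, 1, 1, 0, 16, 25; Σd² = 44
ρ = 1 − 6·44/(6·35) = 1 − 264/210 = -0.257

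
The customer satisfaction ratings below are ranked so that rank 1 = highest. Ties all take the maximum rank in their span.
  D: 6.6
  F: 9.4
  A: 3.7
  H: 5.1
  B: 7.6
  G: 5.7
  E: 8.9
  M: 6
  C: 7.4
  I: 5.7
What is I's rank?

Sorted (descending): 9.4, 8.9, 7.6, 7.4, 6.6, 6, 5.7, 5.7, 5.1, 3.7
The 2 values of 5.7 occupy positions 7–8 → each gets rank 8.
I has value 5.7 → rank 8.

8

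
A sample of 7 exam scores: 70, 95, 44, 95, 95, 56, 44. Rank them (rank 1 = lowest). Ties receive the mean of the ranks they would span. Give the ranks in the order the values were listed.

4, 6, 1.5, 6, 6, 3, 1.5

Sorted (ascending): 44, 44, 56, 70, 95, 95, 95
The 2 values of 44 occupy positions 1–2 → average rank (1+2)/2 = 1.5.
The 3 values of 95 occupy positions 5–7 → average rank 6.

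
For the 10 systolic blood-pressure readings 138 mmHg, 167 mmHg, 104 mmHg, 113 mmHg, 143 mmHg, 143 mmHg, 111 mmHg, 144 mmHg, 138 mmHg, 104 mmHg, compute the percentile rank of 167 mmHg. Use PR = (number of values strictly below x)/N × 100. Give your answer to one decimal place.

90.0

N = 10.
Strictly below 167: 9. Equal to 167: 1.
PR = 9/10 × 100 = 90.0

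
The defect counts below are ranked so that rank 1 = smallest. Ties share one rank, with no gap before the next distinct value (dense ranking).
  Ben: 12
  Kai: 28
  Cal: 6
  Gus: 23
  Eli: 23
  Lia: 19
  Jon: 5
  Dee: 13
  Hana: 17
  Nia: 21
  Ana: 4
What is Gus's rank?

9

Sorted (ascending): 4, 5, 6, 12, 13, 17, 19, 21, 23, 23, 28
The 2 values of 23 share dense rank 9.
Remaining distinct values take the next consecutive integers.
Gus has value 23 → rank 9.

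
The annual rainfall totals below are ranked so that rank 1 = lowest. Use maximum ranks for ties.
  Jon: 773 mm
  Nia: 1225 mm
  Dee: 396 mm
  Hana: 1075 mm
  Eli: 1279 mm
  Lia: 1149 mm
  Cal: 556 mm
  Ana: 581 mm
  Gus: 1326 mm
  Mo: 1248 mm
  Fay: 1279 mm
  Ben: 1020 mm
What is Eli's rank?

Sorted (ascending): 396, 556, 581, 773, 1020, 1075, 1149, 1225, 1248, 1279, 1279, 1326
The 2 values of 1279 occupy positions 10–11 → each gets rank 11.
Eli has value 1279 mm → rank 11.

11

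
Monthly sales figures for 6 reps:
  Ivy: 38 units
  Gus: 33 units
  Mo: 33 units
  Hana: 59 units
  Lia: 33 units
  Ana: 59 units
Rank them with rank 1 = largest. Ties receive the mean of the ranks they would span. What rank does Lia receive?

Sorted (descending): 59, 59, 38, 33, 33, 33
The 2 values of 59 occupy positions 1–2 → average rank (1+2)/2 = 1.5.
The 3 values of 33 occupy positions 4–6 → average rank 5.
Lia has value 33 units → rank 5.

5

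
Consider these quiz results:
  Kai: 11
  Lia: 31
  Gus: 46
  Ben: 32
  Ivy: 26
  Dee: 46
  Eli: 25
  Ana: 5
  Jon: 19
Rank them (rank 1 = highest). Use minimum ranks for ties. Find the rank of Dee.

Sorted (descending): 46, 46, 32, 31, 26, 25, 19, 11, 5
The 2 values of 46 occupy positions 1–2 → each gets rank 1.
Dee has value 46 → rank 1.

1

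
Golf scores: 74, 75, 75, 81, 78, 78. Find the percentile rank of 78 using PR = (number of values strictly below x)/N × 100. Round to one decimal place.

N = 6.
Strictly below 78: 3. Equal to 78: 2.
PR = 3/6 × 100 = 50.0

50.0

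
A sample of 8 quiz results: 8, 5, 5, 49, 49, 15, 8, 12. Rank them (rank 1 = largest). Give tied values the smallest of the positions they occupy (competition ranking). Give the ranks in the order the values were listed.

5, 7, 7, 1, 1, 3, 5, 4

Sorted (descending): 49, 49, 15, 12, 8, 8, 5, 5
The 2 values of 49 occupy positions 1–2 → each gets rank 1.
The 2 values of 8 occupy positions 5–6 → each gets rank 5.
The 2 values of 5 occupy positions 7–8 → each gets rank 7.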